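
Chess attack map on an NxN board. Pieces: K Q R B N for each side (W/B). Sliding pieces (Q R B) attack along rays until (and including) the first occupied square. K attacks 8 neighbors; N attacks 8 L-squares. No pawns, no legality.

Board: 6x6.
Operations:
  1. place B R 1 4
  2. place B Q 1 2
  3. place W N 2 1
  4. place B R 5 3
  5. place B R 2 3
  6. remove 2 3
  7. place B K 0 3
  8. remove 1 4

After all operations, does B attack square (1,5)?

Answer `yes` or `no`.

Op 1: place BR@(1,4)
Op 2: place BQ@(1,2)
Op 3: place WN@(2,1)
Op 4: place BR@(5,3)
Op 5: place BR@(2,3)
Op 6: remove (2,3)
Op 7: place BK@(0,3)
Op 8: remove (1,4)
Per-piece attacks for B:
  BK@(0,3): attacks (0,4) (0,2) (1,3) (1,4) (1,2)
  BQ@(1,2): attacks (1,3) (1,4) (1,5) (1,1) (1,0) (2,2) (3,2) (4,2) (5,2) (0,2) (2,3) (3,4) (4,5) (2,1) (0,3) (0,1) [ray(1,-1) blocked at (2,1); ray(-1,1) blocked at (0,3)]
  BR@(5,3): attacks (5,4) (5,5) (5,2) (5,1) (5,0) (4,3) (3,3) (2,3) (1,3) (0,3) [ray(-1,0) blocked at (0,3)]
B attacks (1,5): yes

Answer: yes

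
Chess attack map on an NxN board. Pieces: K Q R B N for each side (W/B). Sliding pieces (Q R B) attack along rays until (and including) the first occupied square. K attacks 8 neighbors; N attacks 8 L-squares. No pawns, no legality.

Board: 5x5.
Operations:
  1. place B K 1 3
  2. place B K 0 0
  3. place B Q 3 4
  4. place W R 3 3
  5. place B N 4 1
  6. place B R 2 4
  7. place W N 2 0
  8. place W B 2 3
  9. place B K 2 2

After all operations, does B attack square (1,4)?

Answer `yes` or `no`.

Answer: yes

Derivation:
Op 1: place BK@(1,3)
Op 2: place BK@(0,0)
Op 3: place BQ@(3,4)
Op 4: place WR@(3,3)
Op 5: place BN@(4,1)
Op 6: place BR@(2,4)
Op 7: place WN@(2,0)
Op 8: place WB@(2,3)
Op 9: place BK@(2,2)
Per-piece attacks for B:
  BK@(0,0): attacks (0,1) (1,0) (1,1)
  BK@(1,3): attacks (1,4) (1,2) (2,3) (0,3) (2,4) (2,2) (0,4) (0,2)
  BK@(2,2): attacks (2,3) (2,1) (3,2) (1,2) (3,3) (3,1) (1,3) (1,1)
  BR@(2,4): attacks (2,3) (3,4) (1,4) (0,4) [ray(0,-1) blocked at (2,3); ray(1,0) blocked at (3,4)]
  BQ@(3,4): attacks (3,3) (4,4) (2,4) (4,3) (2,3) [ray(0,-1) blocked at (3,3); ray(-1,0) blocked at (2,4); ray(-1,-1) blocked at (2,3)]
  BN@(4,1): attacks (3,3) (2,2) (2,0)
B attacks (1,4): yes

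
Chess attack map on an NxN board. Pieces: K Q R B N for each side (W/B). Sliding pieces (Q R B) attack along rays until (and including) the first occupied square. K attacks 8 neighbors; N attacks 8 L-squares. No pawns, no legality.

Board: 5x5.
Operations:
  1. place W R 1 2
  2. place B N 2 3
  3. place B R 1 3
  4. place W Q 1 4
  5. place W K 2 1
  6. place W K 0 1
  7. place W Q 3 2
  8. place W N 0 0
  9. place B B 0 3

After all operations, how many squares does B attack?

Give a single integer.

Op 1: place WR@(1,2)
Op 2: place BN@(2,3)
Op 3: place BR@(1,3)
Op 4: place WQ@(1,4)
Op 5: place WK@(2,1)
Op 6: place WK@(0,1)
Op 7: place WQ@(3,2)
Op 8: place WN@(0,0)
Op 9: place BB@(0,3)
Per-piece attacks for B:
  BB@(0,3): attacks (1,4) (1,2) [ray(1,1) blocked at (1,4); ray(1,-1) blocked at (1,2)]
  BR@(1,3): attacks (1,4) (1,2) (2,3) (0,3) [ray(0,1) blocked at (1,4); ray(0,-1) blocked at (1,2); ray(1,0) blocked at (2,3); ray(-1,0) blocked at (0,3)]
  BN@(2,3): attacks (4,4) (0,4) (3,1) (4,2) (1,1) (0,2)
Union (10 distinct): (0,2) (0,3) (0,4) (1,1) (1,2) (1,4) (2,3) (3,1) (4,2) (4,4)

Answer: 10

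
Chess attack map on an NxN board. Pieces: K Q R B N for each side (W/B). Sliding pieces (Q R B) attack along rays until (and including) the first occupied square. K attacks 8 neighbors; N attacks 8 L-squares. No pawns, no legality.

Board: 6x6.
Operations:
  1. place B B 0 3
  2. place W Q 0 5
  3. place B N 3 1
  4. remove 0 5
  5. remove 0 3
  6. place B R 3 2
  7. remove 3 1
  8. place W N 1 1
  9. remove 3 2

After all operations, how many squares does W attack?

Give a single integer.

Op 1: place BB@(0,3)
Op 2: place WQ@(0,5)
Op 3: place BN@(3,1)
Op 4: remove (0,5)
Op 5: remove (0,3)
Op 6: place BR@(3,2)
Op 7: remove (3,1)
Op 8: place WN@(1,1)
Op 9: remove (3,2)
Per-piece attacks for W:
  WN@(1,1): attacks (2,3) (3,2) (0,3) (3,0)
Union (4 distinct): (0,3) (2,3) (3,0) (3,2)

Answer: 4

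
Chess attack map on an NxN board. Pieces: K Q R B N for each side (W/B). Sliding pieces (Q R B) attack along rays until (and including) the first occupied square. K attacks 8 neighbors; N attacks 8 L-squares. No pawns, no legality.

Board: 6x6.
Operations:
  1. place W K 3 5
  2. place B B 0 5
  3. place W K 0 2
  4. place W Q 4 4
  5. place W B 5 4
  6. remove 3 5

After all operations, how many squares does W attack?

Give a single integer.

Op 1: place WK@(3,5)
Op 2: place BB@(0,5)
Op 3: place WK@(0,2)
Op 4: place WQ@(4,4)
Op 5: place WB@(5,4)
Op 6: remove (3,5)
Per-piece attacks for W:
  WK@(0,2): attacks (0,3) (0,1) (1,2) (1,3) (1,1)
  WQ@(4,4): attacks (4,5) (4,3) (4,2) (4,1) (4,0) (5,4) (3,4) (2,4) (1,4) (0,4) (5,5) (5,3) (3,5) (3,3) (2,2) (1,1) (0,0) [ray(1,0) blocked at (5,4)]
  WB@(5,4): attacks (4,5) (4,3) (3,2) (2,1) (1,0)
Union (24 distinct): (0,0) (0,1) (0,3) (0,4) (1,0) (1,1) (1,2) (1,3) (1,4) (2,1) (2,2) (2,4) (3,2) (3,3) (3,4) (3,5) (4,0) (4,1) (4,2) (4,3) (4,5) (5,3) (5,4) (5,5)

Answer: 24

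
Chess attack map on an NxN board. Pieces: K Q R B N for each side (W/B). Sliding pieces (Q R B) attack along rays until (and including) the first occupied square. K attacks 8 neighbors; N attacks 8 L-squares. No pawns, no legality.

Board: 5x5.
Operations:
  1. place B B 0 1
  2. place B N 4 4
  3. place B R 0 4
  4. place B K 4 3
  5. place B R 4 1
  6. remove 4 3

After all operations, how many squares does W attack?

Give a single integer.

Answer: 0

Derivation:
Op 1: place BB@(0,1)
Op 2: place BN@(4,4)
Op 3: place BR@(0,4)
Op 4: place BK@(4,3)
Op 5: place BR@(4,1)
Op 6: remove (4,3)
Per-piece attacks for W:
Union (0 distinct): (none)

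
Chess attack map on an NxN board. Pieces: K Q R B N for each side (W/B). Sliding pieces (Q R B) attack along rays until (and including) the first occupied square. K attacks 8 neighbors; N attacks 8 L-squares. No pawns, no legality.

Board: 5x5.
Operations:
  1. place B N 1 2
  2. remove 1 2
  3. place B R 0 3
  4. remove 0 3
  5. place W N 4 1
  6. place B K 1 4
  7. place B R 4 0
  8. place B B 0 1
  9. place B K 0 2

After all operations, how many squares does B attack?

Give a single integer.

Answer: 14

Derivation:
Op 1: place BN@(1,2)
Op 2: remove (1,2)
Op 3: place BR@(0,3)
Op 4: remove (0,3)
Op 5: place WN@(4,1)
Op 6: place BK@(1,4)
Op 7: place BR@(4,0)
Op 8: place BB@(0,1)
Op 9: place BK@(0,2)
Per-piece attacks for B:
  BB@(0,1): attacks (1,2) (2,3) (3,4) (1,0)
  BK@(0,2): attacks (0,3) (0,1) (1,2) (1,3) (1,1)
  BK@(1,4): attacks (1,3) (2,4) (0,4) (2,3) (0,3)
  BR@(4,0): attacks (4,1) (3,0) (2,0) (1,0) (0,0) [ray(0,1) blocked at (4,1)]
Union (14 distinct): (0,0) (0,1) (0,3) (0,4) (1,0) (1,1) (1,2) (1,3) (2,0) (2,3) (2,4) (3,0) (3,4) (4,1)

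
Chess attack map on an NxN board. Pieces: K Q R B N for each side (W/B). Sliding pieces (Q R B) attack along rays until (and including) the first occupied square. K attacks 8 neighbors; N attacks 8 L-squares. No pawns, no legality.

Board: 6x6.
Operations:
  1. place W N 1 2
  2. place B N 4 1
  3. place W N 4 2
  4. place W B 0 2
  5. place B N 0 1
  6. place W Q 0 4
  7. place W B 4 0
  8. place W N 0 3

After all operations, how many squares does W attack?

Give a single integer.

Answer: 23

Derivation:
Op 1: place WN@(1,2)
Op 2: place BN@(4,1)
Op 3: place WN@(4,2)
Op 4: place WB@(0,2)
Op 5: place BN@(0,1)
Op 6: place WQ@(0,4)
Op 7: place WB@(4,0)
Op 8: place WN@(0,3)
Per-piece attacks for W:
  WB@(0,2): attacks (1,3) (2,4) (3,5) (1,1) (2,0)
  WN@(0,3): attacks (1,5) (2,4) (1,1) (2,2)
  WQ@(0,4): attacks (0,5) (0,3) (1,4) (2,4) (3,4) (4,4) (5,4) (1,5) (1,3) (2,2) (3,1) (4,0) [ray(0,-1) blocked at (0,3); ray(1,-1) blocked at (4,0)]
  WN@(1,2): attacks (2,4) (3,3) (0,4) (2,0) (3,1) (0,0)
  WB@(4,0): attacks (5,1) (3,1) (2,2) (1,3) (0,4) [ray(-1,1) blocked at (0,4)]
  WN@(4,2): attacks (5,4) (3,4) (2,3) (5,0) (3,0) (2,1)
Union (23 distinct): (0,0) (0,3) (0,4) (0,5) (1,1) (1,3) (1,4) (1,5) (2,0) (2,1) (2,2) (2,3) (2,4) (3,0) (3,1) (3,3) (3,4) (3,5) (4,0) (4,4) (5,0) (5,1) (5,4)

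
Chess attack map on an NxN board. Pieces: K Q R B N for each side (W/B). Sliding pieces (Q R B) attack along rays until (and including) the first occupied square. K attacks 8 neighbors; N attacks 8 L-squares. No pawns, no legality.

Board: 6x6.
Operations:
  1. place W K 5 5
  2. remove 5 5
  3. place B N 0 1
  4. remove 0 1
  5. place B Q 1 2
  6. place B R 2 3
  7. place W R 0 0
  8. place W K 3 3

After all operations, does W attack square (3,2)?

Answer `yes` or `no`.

Answer: yes

Derivation:
Op 1: place WK@(5,5)
Op 2: remove (5,5)
Op 3: place BN@(0,1)
Op 4: remove (0,1)
Op 5: place BQ@(1,2)
Op 6: place BR@(2,3)
Op 7: place WR@(0,0)
Op 8: place WK@(3,3)
Per-piece attacks for W:
  WR@(0,0): attacks (0,1) (0,2) (0,3) (0,4) (0,5) (1,0) (2,0) (3,0) (4,0) (5,0)
  WK@(3,3): attacks (3,4) (3,2) (4,3) (2,3) (4,4) (4,2) (2,4) (2,2)
W attacks (3,2): yes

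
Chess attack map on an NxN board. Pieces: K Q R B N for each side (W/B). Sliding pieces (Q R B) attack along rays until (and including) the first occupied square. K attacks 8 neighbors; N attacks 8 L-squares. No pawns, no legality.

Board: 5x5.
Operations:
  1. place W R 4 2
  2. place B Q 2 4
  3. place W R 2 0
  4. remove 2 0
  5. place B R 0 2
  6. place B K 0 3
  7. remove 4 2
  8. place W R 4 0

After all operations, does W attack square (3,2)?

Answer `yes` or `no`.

Answer: no

Derivation:
Op 1: place WR@(4,2)
Op 2: place BQ@(2,4)
Op 3: place WR@(2,0)
Op 4: remove (2,0)
Op 5: place BR@(0,2)
Op 6: place BK@(0,3)
Op 7: remove (4,2)
Op 8: place WR@(4,0)
Per-piece attacks for W:
  WR@(4,0): attacks (4,1) (4,2) (4,3) (4,4) (3,0) (2,0) (1,0) (0,0)
W attacks (3,2): no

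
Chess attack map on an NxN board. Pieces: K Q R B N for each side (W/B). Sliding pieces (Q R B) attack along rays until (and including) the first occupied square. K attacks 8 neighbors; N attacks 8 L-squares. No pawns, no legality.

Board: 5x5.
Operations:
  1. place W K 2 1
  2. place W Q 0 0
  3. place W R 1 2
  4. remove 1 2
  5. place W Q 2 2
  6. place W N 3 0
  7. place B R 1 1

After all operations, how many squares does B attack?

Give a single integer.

Answer: 6

Derivation:
Op 1: place WK@(2,1)
Op 2: place WQ@(0,0)
Op 3: place WR@(1,2)
Op 4: remove (1,2)
Op 5: place WQ@(2,2)
Op 6: place WN@(3,0)
Op 7: place BR@(1,1)
Per-piece attacks for B:
  BR@(1,1): attacks (1,2) (1,3) (1,4) (1,0) (2,1) (0,1) [ray(1,0) blocked at (2,1)]
Union (6 distinct): (0,1) (1,0) (1,2) (1,3) (1,4) (2,1)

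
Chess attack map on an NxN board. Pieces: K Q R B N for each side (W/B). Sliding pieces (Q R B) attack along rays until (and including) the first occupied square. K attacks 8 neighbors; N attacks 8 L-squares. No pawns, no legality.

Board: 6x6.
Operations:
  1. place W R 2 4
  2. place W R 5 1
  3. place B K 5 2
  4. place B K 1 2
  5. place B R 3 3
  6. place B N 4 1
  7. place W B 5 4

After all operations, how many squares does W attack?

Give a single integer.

Answer: 17

Derivation:
Op 1: place WR@(2,4)
Op 2: place WR@(5,1)
Op 3: place BK@(5,2)
Op 4: place BK@(1,2)
Op 5: place BR@(3,3)
Op 6: place BN@(4,1)
Op 7: place WB@(5,4)
Per-piece attacks for W:
  WR@(2,4): attacks (2,5) (2,3) (2,2) (2,1) (2,0) (3,4) (4,4) (5,4) (1,4) (0,4) [ray(1,0) blocked at (5,4)]
  WR@(5,1): attacks (5,2) (5,0) (4,1) [ray(0,1) blocked at (5,2); ray(-1,0) blocked at (4,1)]
  WB@(5,4): attacks (4,5) (4,3) (3,2) (2,1) (1,0)
Union (17 distinct): (0,4) (1,0) (1,4) (2,0) (2,1) (2,2) (2,3) (2,5) (3,2) (3,4) (4,1) (4,3) (4,4) (4,5) (5,0) (5,2) (5,4)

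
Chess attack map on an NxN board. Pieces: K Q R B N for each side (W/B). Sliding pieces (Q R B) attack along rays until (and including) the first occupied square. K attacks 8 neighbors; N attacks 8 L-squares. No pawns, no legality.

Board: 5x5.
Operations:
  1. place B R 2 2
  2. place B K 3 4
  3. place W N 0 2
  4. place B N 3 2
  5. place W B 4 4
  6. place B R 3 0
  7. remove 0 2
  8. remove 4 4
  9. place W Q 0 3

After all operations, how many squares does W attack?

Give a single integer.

Answer: 12

Derivation:
Op 1: place BR@(2,2)
Op 2: place BK@(3,4)
Op 3: place WN@(0,2)
Op 4: place BN@(3,2)
Op 5: place WB@(4,4)
Op 6: place BR@(3,0)
Op 7: remove (0,2)
Op 8: remove (4,4)
Op 9: place WQ@(0,3)
Per-piece attacks for W:
  WQ@(0,3): attacks (0,4) (0,2) (0,1) (0,0) (1,3) (2,3) (3,3) (4,3) (1,4) (1,2) (2,1) (3,0) [ray(1,-1) blocked at (3,0)]
Union (12 distinct): (0,0) (0,1) (0,2) (0,4) (1,2) (1,3) (1,4) (2,1) (2,3) (3,0) (3,3) (4,3)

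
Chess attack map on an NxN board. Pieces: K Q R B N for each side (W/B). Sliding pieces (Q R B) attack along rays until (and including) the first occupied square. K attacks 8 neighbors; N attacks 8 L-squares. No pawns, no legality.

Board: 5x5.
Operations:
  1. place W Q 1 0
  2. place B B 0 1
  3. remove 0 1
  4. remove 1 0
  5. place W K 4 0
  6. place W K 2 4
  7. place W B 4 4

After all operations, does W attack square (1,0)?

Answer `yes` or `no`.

Op 1: place WQ@(1,0)
Op 2: place BB@(0,1)
Op 3: remove (0,1)
Op 4: remove (1,0)
Op 5: place WK@(4,0)
Op 6: place WK@(2,4)
Op 7: place WB@(4,4)
Per-piece attacks for W:
  WK@(2,4): attacks (2,3) (3,4) (1,4) (3,3) (1,3)
  WK@(4,0): attacks (4,1) (3,0) (3,1)
  WB@(4,4): attacks (3,3) (2,2) (1,1) (0,0)
W attacks (1,0): no

Answer: no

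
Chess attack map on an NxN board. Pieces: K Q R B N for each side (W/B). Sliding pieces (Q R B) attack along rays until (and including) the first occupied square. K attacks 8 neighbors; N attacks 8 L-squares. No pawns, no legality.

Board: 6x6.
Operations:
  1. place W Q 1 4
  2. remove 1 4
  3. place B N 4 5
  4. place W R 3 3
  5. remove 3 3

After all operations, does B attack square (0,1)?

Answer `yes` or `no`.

Answer: no

Derivation:
Op 1: place WQ@(1,4)
Op 2: remove (1,4)
Op 3: place BN@(4,5)
Op 4: place WR@(3,3)
Op 5: remove (3,3)
Per-piece attacks for B:
  BN@(4,5): attacks (5,3) (3,3) (2,4)
B attacks (0,1): no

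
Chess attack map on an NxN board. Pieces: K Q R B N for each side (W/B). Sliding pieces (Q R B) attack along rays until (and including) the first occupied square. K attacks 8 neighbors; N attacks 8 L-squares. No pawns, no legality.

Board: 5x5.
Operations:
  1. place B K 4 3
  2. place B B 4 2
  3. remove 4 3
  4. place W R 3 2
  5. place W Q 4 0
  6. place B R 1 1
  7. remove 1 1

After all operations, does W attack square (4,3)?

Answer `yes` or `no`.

Answer: no

Derivation:
Op 1: place BK@(4,3)
Op 2: place BB@(4,2)
Op 3: remove (4,3)
Op 4: place WR@(3,2)
Op 5: place WQ@(4,0)
Op 6: place BR@(1,1)
Op 7: remove (1,1)
Per-piece attacks for W:
  WR@(3,2): attacks (3,3) (3,4) (3,1) (3,0) (4,2) (2,2) (1,2) (0,2) [ray(1,0) blocked at (4,2)]
  WQ@(4,0): attacks (4,1) (4,2) (3,0) (2,0) (1,0) (0,0) (3,1) (2,2) (1,3) (0,4) [ray(0,1) blocked at (4,2)]
W attacks (4,3): no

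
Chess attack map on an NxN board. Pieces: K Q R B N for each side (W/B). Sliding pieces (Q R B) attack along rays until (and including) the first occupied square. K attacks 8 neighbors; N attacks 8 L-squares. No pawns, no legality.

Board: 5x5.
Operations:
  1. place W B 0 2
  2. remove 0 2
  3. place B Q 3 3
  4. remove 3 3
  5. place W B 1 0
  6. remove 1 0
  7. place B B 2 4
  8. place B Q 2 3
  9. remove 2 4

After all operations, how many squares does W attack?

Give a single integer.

Op 1: place WB@(0,2)
Op 2: remove (0,2)
Op 3: place BQ@(3,3)
Op 4: remove (3,3)
Op 5: place WB@(1,0)
Op 6: remove (1,0)
Op 7: place BB@(2,4)
Op 8: place BQ@(2,3)
Op 9: remove (2,4)
Per-piece attacks for W:
Union (0 distinct): (none)

Answer: 0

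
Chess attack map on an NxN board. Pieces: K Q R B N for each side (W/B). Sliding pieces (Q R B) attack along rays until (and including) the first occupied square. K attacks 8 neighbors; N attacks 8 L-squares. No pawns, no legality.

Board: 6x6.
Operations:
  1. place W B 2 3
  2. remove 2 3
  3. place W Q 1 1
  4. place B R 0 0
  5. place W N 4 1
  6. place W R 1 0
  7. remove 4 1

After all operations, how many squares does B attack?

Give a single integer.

Op 1: place WB@(2,3)
Op 2: remove (2,3)
Op 3: place WQ@(1,1)
Op 4: place BR@(0,0)
Op 5: place WN@(4,1)
Op 6: place WR@(1,0)
Op 7: remove (4,1)
Per-piece attacks for B:
  BR@(0,0): attacks (0,1) (0,2) (0,3) (0,4) (0,5) (1,0) [ray(1,0) blocked at (1,0)]
Union (6 distinct): (0,1) (0,2) (0,3) (0,4) (0,5) (1,0)

Answer: 6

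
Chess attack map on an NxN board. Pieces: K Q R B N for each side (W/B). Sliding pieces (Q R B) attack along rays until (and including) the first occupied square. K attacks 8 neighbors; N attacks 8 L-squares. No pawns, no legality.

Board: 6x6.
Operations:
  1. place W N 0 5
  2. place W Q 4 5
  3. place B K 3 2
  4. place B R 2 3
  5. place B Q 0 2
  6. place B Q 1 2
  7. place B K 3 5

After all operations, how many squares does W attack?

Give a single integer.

Answer: 12

Derivation:
Op 1: place WN@(0,5)
Op 2: place WQ@(4,5)
Op 3: place BK@(3,2)
Op 4: place BR@(2,3)
Op 5: place BQ@(0,2)
Op 6: place BQ@(1,2)
Op 7: place BK@(3,5)
Per-piece attacks for W:
  WN@(0,5): attacks (1,3) (2,4)
  WQ@(4,5): attacks (4,4) (4,3) (4,2) (4,1) (4,0) (5,5) (3,5) (5,4) (3,4) (2,3) [ray(-1,0) blocked at (3,5); ray(-1,-1) blocked at (2,3)]
Union (12 distinct): (1,3) (2,3) (2,4) (3,4) (3,5) (4,0) (4,1) (4,2) (4,3) (4,4) (5,4) (5,5)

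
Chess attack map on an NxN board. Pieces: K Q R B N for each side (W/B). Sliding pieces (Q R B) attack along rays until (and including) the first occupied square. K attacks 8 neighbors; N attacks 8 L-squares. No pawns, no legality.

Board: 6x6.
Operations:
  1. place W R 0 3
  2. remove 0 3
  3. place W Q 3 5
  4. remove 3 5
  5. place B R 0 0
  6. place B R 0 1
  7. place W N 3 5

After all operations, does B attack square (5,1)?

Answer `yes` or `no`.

Op 1: place WR@(0,3)
Op 2: remove (0,3)
Op 3: place WQ@(3,5)
Op 4: remove (3,5)
Op 5: place BR@(0,0)
Op 6: place BR@(0,1)
Op 7: place WN@(3,5)
Per-piece attacks for B:
  BR@(0,0): attacks (0,1) (1,0) (2,0) (3,0) (4,0) (5,0) [ray(0,1) blocked at (0,1)]
  BR@(0,1): attacks (0,2) (0,3) (0,4) (0,5) (0,0) (1,1) (2,1) (3,1) (4,1) (5,1) [ray(0,-1) blocked at (0,0)]
B attacks (5,1): yes

Answer: yes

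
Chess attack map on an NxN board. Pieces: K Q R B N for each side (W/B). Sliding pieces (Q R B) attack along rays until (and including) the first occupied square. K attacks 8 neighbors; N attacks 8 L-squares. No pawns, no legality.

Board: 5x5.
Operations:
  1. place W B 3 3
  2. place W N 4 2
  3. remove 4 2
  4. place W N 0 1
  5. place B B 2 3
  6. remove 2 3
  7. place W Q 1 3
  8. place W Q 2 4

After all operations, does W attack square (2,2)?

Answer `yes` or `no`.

Op 1: place WB@(3,3)
Op 2: place WN@(4,2)
Op 3: remove (4,2)
Op 4: place WN@(0,1)
Op 5: place BB@(2,3)
Op 6: remove (2,3)
Op 7: place WQ@(1,3)
Op 8: place WQ@(2,4)
Per-piece attacks for W:
  WN@(0,1): attacks (1,3) (2,2) (2,0)
  WQ@(1,3): attacks (1,4) (1,2) (1,1) (1,0) (2,3) (3,3) (0,3) (2,4) (2,2) (3,1) (4,0) (0,4) (0,2) [ray(1,0) blocked at (3,3); ray(1,1) blocked at (2,4)]
  WQ@(2,4): attacks (2,3) (2,2) (2,1) (2,0) (3,4) (4,4) (1,4) (0,4) (3,3) (1,3) [ray(1,-1) blocked at (3,3); ray(-1,-1) blocked at (1,3)]
  WB@(3,3): attacks (4,4) (4,2) (2,4) (2,2) (1,1) (0,0) [ray(-1,1) blocked at (2,4)]
W attacks (2,2): yes

Answer: yes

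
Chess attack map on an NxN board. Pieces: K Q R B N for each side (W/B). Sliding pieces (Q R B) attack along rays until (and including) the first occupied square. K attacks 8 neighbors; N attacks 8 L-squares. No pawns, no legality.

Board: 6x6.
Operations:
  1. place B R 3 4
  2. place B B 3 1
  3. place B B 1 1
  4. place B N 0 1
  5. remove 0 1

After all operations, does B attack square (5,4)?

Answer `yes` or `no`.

Answer: yes

Derivation:
Op 1: place BR@(3,4)
Op 2: place BB@(3,1)
Op 3: place BB@(1,1)
Op 4: place BN@(0,1)
Op 5: remove (0,1)
Per-piece attacks for B:
  BB@(1,1): attacks (2,2) (3,3) (4,4) (5,5) (2,0) (0,2) (0,0)
  BB@(3,1): attacks (4,2) (5,3) (4,0) (2,2) (1,3) (0,4) (2,0)
  BR@(3,4): attacks (3,5) (3,3) (3,2) (3,1) (4,4) (5,4) (2,4) (1,4) (0,4) [ray(0,-1) blocked at (3,1)]
B attacks (5,4): yes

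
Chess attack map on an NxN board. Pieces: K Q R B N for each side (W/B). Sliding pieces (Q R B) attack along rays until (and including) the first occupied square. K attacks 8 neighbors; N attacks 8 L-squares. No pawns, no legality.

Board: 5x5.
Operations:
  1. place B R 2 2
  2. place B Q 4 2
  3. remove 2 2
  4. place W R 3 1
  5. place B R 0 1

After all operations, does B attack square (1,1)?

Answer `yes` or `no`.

Op 1: place BR@(2,2)
Op 2: place BQ@(4,2)
Op 3: remove (2,2)
Op 4: place WR@(3,1)
Op 5: place BR@(0,1)
Per-piece attacks for B:
  BR@(0,1): attacks (0,2) (0,3) (0,4) (0,0) (1,1) (2,1) (3,1) [ray(1,0) blocked at (3,1)]
  BQ@(4,2): attacks (4,3) (4,4) (4,1) (4,0) (3,2) (2,2) (1,2) (0,2) (3,3) (2,4) (3,1) [ray(-1,-1) blocked at (3,1)]
B attacks (1,1): yes

Answer: yes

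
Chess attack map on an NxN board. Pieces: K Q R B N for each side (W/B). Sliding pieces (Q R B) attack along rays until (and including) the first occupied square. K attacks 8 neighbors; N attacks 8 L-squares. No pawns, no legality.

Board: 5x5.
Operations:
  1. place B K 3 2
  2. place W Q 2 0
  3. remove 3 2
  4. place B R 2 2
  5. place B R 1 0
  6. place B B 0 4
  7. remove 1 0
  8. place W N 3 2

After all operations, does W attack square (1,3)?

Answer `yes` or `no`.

Answer: yes

Derivation:
Op 1: place BK@(3,2)
Op 2: place WQ@(2,0)
Op 3: remove (3,2)
Op 4: place BR@(2,2)
Op 5: place BR@(1,0)
Op 6: place BB@(0,4)
Op 7: remove (1,0)
Op 8: place WN@(3,2)
Per-piece attacks for W:
  WQ@(2,0): attacks (2,1) (2,2) (3,0) (4,0) (1,0) (0,0) (3,1) (4,2) (1,1) (0,2) [ray(0,1) blocked at (2,2)]
  WN@(3,2): attacks (4,4) (2,4) (1,3) (4,0) (2,0) (1,1)
W attacks (1,3): yes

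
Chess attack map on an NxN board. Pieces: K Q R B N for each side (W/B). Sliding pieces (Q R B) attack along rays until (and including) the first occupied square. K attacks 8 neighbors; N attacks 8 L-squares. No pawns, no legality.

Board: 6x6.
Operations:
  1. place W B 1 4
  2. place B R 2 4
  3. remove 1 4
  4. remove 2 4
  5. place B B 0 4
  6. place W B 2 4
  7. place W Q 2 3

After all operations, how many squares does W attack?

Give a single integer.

Op 1: place WB@(1,4)
Op 2: place BR@(2,4)
Op 3: remove (1,4)
Op 4: remove (2,4)
Op 5: place BB@(0,4)
Op 6: place WB@(2,4)
Op 7: place WQ@(2,3)
Per-piece attacks for W:
  WQ@(2,3): attacks (2,4) (2,2) (2,1) (2,0) (3,3) (4,3) (5,3) (1,3) (0,3) (3,4) (4,5) (3,2) (4,1) (5,0) (1,4) (0,5) (1,2) (0,1) [ray(0,1) blocked at (2,4)]
  WB@(2,4): attacks (3,5) (3,3) (4,2) (5,1) (1,5) (1,3) (0,2)
Union (23 distinct): (0,1) (0,2) (0,3) (0,5) (1,2) (1,3) (1,4) (1,5) (2,0) (2,1) (2,2) (2,4) (3,2) (3,3) (3,4) (3,5) (4,1) (4,2) (4,3) (4,5) (5,0) (5,1) (5,3)

Answer: 23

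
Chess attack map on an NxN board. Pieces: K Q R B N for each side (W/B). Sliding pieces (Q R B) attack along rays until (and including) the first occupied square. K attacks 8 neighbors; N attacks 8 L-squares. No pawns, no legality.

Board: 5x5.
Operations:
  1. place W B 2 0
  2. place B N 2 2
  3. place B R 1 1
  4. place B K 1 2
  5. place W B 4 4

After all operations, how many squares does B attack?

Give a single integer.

Op 1: place WB@(2,0)
Op 2: place BN@(2,2)
Op 3: place BR@(1,1)
Op 4: place BK@(1,2)
Op 5: place WB@(4,4)
Per-piece attacks for B:
  BR@(1,1): attacks (1,2) (1,0) (2,1) (3,1) (4,1) (0,1) [ray(0,1) blocked at (1,2)]
  BK@(1,2): attacks (1,3) (1,1) (2,2) (0,2) (2,3) (2,1) (0,3) (0,1)
  BN@(2,2): attacks (3,4) (4,3) (1,4) (0,3) (3,0) (4,1) (1,0) (0,1)
Union (16 distinct): (0,1) (0,2) (0,3) (1,0) (1,1) (1,2) (1,3) (1,4) (2,1) (2,2) (2,3) (3,0) (3,1) (3,4) (4,1) (4,3)

Answer: 16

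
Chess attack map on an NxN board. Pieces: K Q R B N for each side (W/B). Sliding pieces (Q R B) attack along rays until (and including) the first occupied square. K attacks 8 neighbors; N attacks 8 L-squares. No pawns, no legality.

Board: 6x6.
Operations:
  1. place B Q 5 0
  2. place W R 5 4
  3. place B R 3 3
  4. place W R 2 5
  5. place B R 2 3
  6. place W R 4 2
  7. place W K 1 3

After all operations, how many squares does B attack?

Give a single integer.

Op 1: place BQ@(5,0)
Op 2: place WR@(5,4)
Op 3: place BR@(3,3)
Op 4: place WR@(2,5)
Op 5: place BR@(2,3)
Op 6: place WR@(4,2)
Op 7: place WK@(1,3)
Per-piece attacks for B:
  BR@(2,3): attacks (2,4) (2,5) (2,2) (2,1) (2,0) (3,3) (1,3) [ray(0,1) blocked at (2,5); ray(1,0) blocked at (3,3); ray(-1,0) blocked at (1,3)]
  BR@(3,3): attacks (3,4) (3,5) (3,2) (3,1) (3,0) (4,3) (5,3) (2,3) [ray(-1,0) blocked at (2,3)]
  BQ@(5,0): attacks (5,1) (5,2) (5,3) (5,4) (4,0) (3,0) (2,0) (1,0) (0,0) (4,1) (3,2) (2,3) [ray(0,1) blocked at (5,4); ray(-1,1) blocked at (2,3)]
Union (22 distinct): (0,0) (1,0) (1,3) (2,0) (2,1) (2,2) (2,3) (2,4) (2,5) (3,0) (3,1) (3,2) (3,3) (3,4) (3,5) (4,0) (4,1) (4,3) (5,1) (5,2) (5,3) (5,4)

Answer: 22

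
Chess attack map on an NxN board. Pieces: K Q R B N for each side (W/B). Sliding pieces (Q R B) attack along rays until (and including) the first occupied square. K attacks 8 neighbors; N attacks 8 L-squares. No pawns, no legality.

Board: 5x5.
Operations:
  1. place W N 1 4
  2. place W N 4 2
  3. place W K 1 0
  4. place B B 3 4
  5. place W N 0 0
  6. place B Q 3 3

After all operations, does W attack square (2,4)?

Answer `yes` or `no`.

Answer: no

Derivation:
Op 1: place WN@(1,4)
Op 2: place WN@(4,2)
Op 3: place WK@(1,0)
Op 4: place BB@(3,4)
Op 5: place WN@(0,0)
Op 6: place BQ@(3,3)
Per-piece attacks for W:
  WN@(0,0): attacks (1,2) (2,1)
  WK@(1,0): attacks (1,1) (2,0) (0,0) (2,1) (0,1)
  WN@(1,4): attacks (2,2) (3,3) (0,2)
  WN@(4,2): attacks (3,4) (2,3) (3,0) (2,1)
W attacks (2,4): no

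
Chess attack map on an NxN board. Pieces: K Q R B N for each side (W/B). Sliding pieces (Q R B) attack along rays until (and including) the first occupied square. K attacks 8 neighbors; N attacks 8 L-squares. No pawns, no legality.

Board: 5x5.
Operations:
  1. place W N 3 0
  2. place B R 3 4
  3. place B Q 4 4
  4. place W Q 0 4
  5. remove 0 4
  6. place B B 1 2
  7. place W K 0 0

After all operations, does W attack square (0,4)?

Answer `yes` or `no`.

Answer: no

Derivation:
Op 1: place WN@(3,0)
Op 2: place BR@(3,4)
Op 3: place BQ@(4,4)
Op 4: place WQ@(0,4)
Op 5: remove (0,4)
Op 6: place BB@(1,2)
Op 7: place WK@(0,0)
Per-piece attacks for W:
  WK@(0,0): attacks (0,1) (1,0) (1,1)
  WN@(3,0): attacks (4,2) (2,2) (1,1)
W attacks (0,4): no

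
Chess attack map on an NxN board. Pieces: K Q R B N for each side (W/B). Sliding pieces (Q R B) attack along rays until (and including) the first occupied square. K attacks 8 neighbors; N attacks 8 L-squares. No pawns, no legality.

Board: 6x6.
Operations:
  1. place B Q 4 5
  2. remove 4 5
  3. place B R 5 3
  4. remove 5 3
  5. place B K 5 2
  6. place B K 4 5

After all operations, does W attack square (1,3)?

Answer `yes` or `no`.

Answer: no

Derivation:
Op 1: place BQ@(4,5)
Op 2: remove (4,5)
Op 3: place BR@(5,3)
Op 4: remove (5,3)
Op 5: place BK@(5,2)
Op 6: place BK@(4,5)
Per-piece attacks for W:
W attacks (1,3): no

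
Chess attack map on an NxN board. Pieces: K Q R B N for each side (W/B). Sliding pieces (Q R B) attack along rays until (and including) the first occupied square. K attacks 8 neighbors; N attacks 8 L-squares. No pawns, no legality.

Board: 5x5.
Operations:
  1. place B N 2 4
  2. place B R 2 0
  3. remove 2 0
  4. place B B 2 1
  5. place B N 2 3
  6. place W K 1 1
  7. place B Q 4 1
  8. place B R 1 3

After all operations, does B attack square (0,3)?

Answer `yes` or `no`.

Answer: yes

Derivation:
Op 1: place BN@(2,4)
Op 2: place BR@(2,0)
Op 3: remove (2,0)
Op 4: place BB@(2,1)
Op 5: place BN@(2,3)
Op 6: place WK@(1,1)
Op 7: place BQ@(4,1)
Op 8: place BR@(1,3)
Per-piece attacks for B:
  BR@(1,3): attacks (1,4) (1,2) (1,1) (2,3) (0,3) [ray(0,-1) blocked at (1,1); ray(1,0) blocked at (2,3)]
  BB@(2,1): attacks (3,2) (4,3) (3,0) (1,2) (0,3) (1,0)
  BN@(2,3): attacks (4,4) (0,4) (3,1) (4,2) (1,1) (0,2)
  BN@(2,4): attacks (3,2) (4,3) (1,2) (0,3)
  BQ@(4,1): attacks (4,2) (4,3) (4,4) (4,0) (3,1) (2,1) (3,2) (2,3) (3,0) [ray(-1,0) blocked at (2,1); ray(-1,1) blocked at (2,3)]
B attacks (0,3): yes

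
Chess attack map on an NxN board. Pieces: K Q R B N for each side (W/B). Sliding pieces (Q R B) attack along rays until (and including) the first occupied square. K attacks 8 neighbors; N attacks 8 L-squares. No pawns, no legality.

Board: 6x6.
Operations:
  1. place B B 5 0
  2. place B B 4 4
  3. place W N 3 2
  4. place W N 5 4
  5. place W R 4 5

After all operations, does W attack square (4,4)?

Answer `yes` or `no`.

Op 1: place BB@(5,0)
Op 2: place BB@(4,4)
Op 3: place WN@(3,2)
Op 4: place WN@(5,4)
Op 5: place WR@(4,5)
Per-piece attacks for W:
  WN@(3,2): attacks (4,4) (5,3) (2,4) (1,3) (4,0) (5,1) (2,0) (1,1)
  WR@(4,5): attacks (4,4) (5,5) (3,5) (2,5) (1,5) (0,5) [ray(0,-1) blocked at (4,4)]
  WN@(5,4): attacks (3,5) (4,2) (3,3)
W attacks (4,4): yes

Answer: yes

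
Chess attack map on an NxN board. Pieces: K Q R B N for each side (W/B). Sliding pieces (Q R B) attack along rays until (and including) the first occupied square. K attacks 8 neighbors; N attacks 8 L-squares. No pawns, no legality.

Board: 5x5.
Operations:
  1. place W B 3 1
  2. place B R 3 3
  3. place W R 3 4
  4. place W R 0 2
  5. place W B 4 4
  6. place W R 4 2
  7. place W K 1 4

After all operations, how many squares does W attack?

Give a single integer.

Answer: 19

Derivation:
Op 1: place WB@(3,1)
Op 2: place BR@(3,3)
Op 3: place WR@(3,4)
Op 4: place WR@(0,2)
Op 5: place WB@(4,4)
Op 6: place WR@(4,2)
Op 7: place WK@(1,4)
Per-piece attacks for W:
  WR@(0,2): attacks (0,3) (0,4) (0,1) (0,0) (1,2) (2,2) (3,2) (4,2) [ray(1,0) blocked at (4,2)]
  WK@(1,4): attacks (1,3) (2,4) (0,4) (2,3) (0,3)
  WB@(3,1): attacks (4,2) (4,0) (2,2) (1,3) (0,4) (2,0) [ray(1,1) blocked at (4,2)]
  WR@(3,4): attacks (3,3) (4,4) (2,4) (1,4) [ray(0,-1) blocked at (3,3); ray(1,0) blocked at (4,4); ray(-1,0) blocked at (1,4)]
  WR@(4,2): attacks (4,3) (4,4) (4,1) (4,0) (3,2) (2,2) (1,2) (0,2) [ray(0,1) blocked at (4,4); ray(-1,0) blocked at (0,2)]
  WB@(4,4): attacks (3,3) [ray(-1,-1) blocked at (3,3)]
Union (19 distinct): (0,0) (0,1) (0,2) (0,3) (0,4) (1,2) (1,3) (1,4) (2,0) (2,2) (2,3) (2,4) (3,2) (3,3) (4,0) (4,1) (4,2) (4,3) (4,4)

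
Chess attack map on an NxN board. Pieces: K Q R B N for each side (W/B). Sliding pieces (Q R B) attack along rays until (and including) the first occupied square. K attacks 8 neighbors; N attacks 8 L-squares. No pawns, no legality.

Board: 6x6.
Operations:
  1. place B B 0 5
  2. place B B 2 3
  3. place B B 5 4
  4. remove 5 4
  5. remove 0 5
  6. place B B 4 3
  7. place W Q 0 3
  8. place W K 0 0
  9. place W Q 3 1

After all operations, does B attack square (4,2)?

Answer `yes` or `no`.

Answer: no

Derivation:
Op 1: place BB@(0,5)
Op 2: place BB@(2,3)
Op 3: place BB@(5,4)
Op 4: remove (5,4)
Op 5: remove (0,5)
Op 6: place BB@(4,3)
Op 7: place WQ@(0,3)
Op 8: place WK@(0,0)
Op 9: place WQ@(3,1)
Per-piece attacks for B:
  BB@(2,3): attacks (3,4) (4,5) (3,2) (4,1) (5,0) (1,4) (0,5) (1,2) (0,1)
  BB@(4,3): attacks (5,4) (5,2) (3,4) (2,5) (3,2) (2,1) (1,0)
B attacks (4,2): no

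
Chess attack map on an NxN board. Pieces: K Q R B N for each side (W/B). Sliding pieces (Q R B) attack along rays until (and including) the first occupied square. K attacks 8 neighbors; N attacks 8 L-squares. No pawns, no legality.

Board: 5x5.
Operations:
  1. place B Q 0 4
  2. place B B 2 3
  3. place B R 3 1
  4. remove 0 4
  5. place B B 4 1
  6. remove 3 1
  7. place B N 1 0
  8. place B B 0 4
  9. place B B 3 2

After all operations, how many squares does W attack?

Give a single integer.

Answer: 0

Derivation:
Op 1: place BQ@(0,4)
Op 2: place BB@(2,3)
Op 3: place BR@(3,1)
Op 4: remove (0,4)
Op 5: place BB@(4,1)
Op 6: remove (3,1)
Op 7: place BN@(1,0)
Op 8: place BB@(0,4)
Op 9: place BB@(3,2)
Per-piece attacks for W:
Union (0 distinct): (none)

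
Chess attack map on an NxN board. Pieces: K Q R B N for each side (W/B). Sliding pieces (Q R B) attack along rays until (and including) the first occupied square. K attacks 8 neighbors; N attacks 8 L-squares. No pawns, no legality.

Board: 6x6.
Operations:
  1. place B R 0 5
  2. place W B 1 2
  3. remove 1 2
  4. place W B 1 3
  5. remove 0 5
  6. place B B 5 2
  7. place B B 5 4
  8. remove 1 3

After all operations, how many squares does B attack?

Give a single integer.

Answer: 9

Derivation:
Op 1: place BR@(0,5)
Op 2: place WB@(1,2)
Op 3: remove (1,2)
Op 4: place WB@(1,3)
Op 5: remove (0,5)
Op 6: place BB@(5,2)
Op 7: place BB@(5,4)
Op 8: remove (1,3)
Per-piece attacks for B:
  BB@(5,2): attacks (4,3) (3,4) (2,5) (4,1) (3,0)
  BB@(5,4): attacks (4,5) (4,3) (3,2) (2,1) (1,0)
Union (9 distinct): (1,0) (2,1) (2,5) (3,0) (3,2) (3,4) (4,1) (4,3) (4,5)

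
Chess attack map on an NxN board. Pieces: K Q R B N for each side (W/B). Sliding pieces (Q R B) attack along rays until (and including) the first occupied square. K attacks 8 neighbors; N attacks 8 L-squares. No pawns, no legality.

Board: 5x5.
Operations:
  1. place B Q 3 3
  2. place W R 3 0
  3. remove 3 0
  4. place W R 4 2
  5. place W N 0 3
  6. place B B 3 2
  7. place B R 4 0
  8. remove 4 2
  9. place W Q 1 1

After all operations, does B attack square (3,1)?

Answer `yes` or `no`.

Answer: no

Derivation:
Op 1: place BQ@(3,3)
Op 2: place WR@(3,0)
Op 3: remove (3,0)
Op 4: place WR@(4,2)
Op 5: place WN@(0,3)
Op 6: place BB@(3,2)
Op 7: place BR@(4,0)
Op 8: remove (4,2)
Op 9: place WQ@(1,1)
Per-piece attacks for B:
  BB@(3,2): attacks (4,3) (4,1) (2,3) (1,4) (2,1) (1,0)
  BQ@(3,3): attacks (3,4) (3,2) (4,3) (2,3) (1,3) (0,3) (4,4) (4,2) (2,4) (2,2) (1,1) [ray(0,-1) blocked at (3,2); ray(-1,0) blocked at (0,3); ray(-1,-1) blocked at (1,1)]
  BR@(4,0): attacks (4,1) (4,2) (4,3) (4,4) (3,0) (2,0) (1,0) (0,0)
B attacks (3,1): no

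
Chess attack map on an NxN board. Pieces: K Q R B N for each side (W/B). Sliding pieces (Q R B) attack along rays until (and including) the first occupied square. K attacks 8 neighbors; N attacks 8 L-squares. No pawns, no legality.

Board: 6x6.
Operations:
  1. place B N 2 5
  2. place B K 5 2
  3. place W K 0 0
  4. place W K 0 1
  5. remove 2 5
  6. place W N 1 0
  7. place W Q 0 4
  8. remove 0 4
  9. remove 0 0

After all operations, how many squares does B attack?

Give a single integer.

Answer: 5

Derivation:
Op 1: place BN@(2,5)
Op 2: place BK@(5,2)
Op 3: place WK@(0,0)
Op 4: place WK@(0,1)
Op 5: remove (2,5)
Op 6: place WN@(1,0)
Op 7: place WQ@(0,4)
Op 8: remove (0,4)
Op 9: remove (0,0)
Per-piece attacks for B:
  BK@(5,2): attacks (5,3) (5,1) (4,2) (4,3) (4,1)
Union (5 distinct): (4,1) (4,2) (4,3) (5,1) (5,3)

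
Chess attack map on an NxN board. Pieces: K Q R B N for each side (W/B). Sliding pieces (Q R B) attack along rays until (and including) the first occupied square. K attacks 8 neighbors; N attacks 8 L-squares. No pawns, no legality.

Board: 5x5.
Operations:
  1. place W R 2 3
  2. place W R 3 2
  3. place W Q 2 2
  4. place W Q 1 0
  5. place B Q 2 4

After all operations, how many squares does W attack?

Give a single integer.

Op 1: place WR@(2,3)
Op 2: place WR@(3,2)
Op 3: place WQ@(2,2)
Op 4: place WQ@(1,0)
Op 5: place BQ@(2,4)
Per-piece attacks for W:
  WQ@(1,0): attacks (1,1) (1,2) (1,3) (1,4) (2,0) (3,0) (4,0) (0,0) (2,1) (3,2) (0,1) [ray(1,1) blocked at (3,2)]
  WQ@(2,2): attacks (2,3) (2,1) (2,0) (3,2) (1,2) (0,2) (3,3) (4,4) (3,1) (4,0) (1,3) (0,4) (1,1) (0,0) [ray(0,1) blocked at (2,3); ray(1,0) blocked at (3,2)]
  WR@(2,3): attacks (2,4) (2,2) (3,3) (4,3) (1,3) (0,3) [ray(0,1) blocked at (2,4); ray(0,-1) blocked at (2,2)]
  WR@(3,2): attacks (3,3) (3,4) (3,1) (3,0) (4,2) (2,2) [ray(-1,0) blocked at (2,2)]
Union (23 distinct): (0,0) (0,1) (0,2) (0,3) (0,4) (1,1) (1,2) (1,3) (1,4) (2,0) (2,1) (2,2) (2,3) (2,4) (3,0) (3,1) (3,2) (3,3) (3,4) (4,0) (4,2) (4,3) (4,4)

Answer: 23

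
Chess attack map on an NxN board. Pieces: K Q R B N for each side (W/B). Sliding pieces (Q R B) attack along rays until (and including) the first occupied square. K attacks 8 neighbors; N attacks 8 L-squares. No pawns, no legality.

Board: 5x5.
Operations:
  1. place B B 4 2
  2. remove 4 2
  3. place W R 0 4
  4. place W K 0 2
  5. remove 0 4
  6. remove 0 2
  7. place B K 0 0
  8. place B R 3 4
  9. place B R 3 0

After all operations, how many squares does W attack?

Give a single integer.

Answer: 0

Derivation:
Op 1: place BB@(4,2)
Op 2: remove (4,2)
Op 3: place WR@(0,4)
Op 4: place WK@(0,2)
Op 5: remove (0,4)
Op 6: remove (0,2)
Op 7: place BK@(0,0)
Op 8: place BR@(3,4)
Op 9: place BR@(3,0)
Per-piece attacks for W:
Union (0 distinct): (none)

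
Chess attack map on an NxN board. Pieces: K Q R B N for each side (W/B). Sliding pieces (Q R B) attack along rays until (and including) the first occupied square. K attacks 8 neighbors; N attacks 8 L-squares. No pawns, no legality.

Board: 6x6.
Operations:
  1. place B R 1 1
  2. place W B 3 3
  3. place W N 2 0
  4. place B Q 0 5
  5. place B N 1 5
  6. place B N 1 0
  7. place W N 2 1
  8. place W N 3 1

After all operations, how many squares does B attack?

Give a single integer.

Op 1: place BR@(1,1)
Op 2: place WB@(3,3)
Op 3: place WN@(2,0)
Op 4: place BQ@(0,5)
Op 5: place BN@(1,5)
Op 6: place BN@(1,0)
Op 7: place WN@(2,1)
Op 8: place WN@(3,1)
Per-piece attacks for B:
  BQ@(0,5): attacks (0,4) (0,3) (0,2) (0,1) (0,0) (1,5) (1,4) (2,3) (3,2) (4,1) (5,0) [ray(1,0) blocked at (1,5)]
  BN@(1,0): attacks (2,2) (3,1) (0,2)
  BR@(1,1): attacks (1,2) (1,3) (1,4) (1,5) (1,0) (2,1) (0,1) [ray(0,1) blocked at (1,5); ray(0,-1) blocked at (1,0); ray(1,0) blocked at (2,1)]
  BN@(1,5): attacks (2,3) (3,4) (0,3)
Union (18 distinct): (0,0) (0,1) (0,2) (0,3) (0,4) (1,0) (1,2) (1,3) (1,4) (1,5) (2,1) (2,2) (2,3) (3,1) (3,2) (3,4) (4,1) (5,0)

Answer: 18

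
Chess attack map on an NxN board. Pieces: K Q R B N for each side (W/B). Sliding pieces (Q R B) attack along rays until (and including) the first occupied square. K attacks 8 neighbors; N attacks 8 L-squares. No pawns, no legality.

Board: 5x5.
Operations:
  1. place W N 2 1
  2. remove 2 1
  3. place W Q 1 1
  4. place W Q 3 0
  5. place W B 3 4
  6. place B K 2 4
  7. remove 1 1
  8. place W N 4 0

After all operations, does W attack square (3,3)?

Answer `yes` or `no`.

Op 1: place WN@(2,1)
Op 2: remove (2,1)
Op 3: place WQ@(1,1)
Op 4: place WQ@(3,0)
Op 5: place WB@(3,4)
Op 6: place BK@(2,4)
Op 7: remove (1,1)
Op 8: place WN@(4,0)
Per-piece attacks for W:
  WQ@(3,0): attacks (3,1) (3,2) (3,3) (3,4) (4,0) (2,0) (1,0) (0,0) (4,1) (2,1) (1,2) (0,3) [ray(0,1) blocked at (3,4); ray(1,0) blocked at (4,0)]
  WB@(3,4): attacks (4,3) (2,3) (1,2) (0,1)
  WN@(4,0): attacks (3,2) (2,1)
W attacks (3,3): yes

Answer: yes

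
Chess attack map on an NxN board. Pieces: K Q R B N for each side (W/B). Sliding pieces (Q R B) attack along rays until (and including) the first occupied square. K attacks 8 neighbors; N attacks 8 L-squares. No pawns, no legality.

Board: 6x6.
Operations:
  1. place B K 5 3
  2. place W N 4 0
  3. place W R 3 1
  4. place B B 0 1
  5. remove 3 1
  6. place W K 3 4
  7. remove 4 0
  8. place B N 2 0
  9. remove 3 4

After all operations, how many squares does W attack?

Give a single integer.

Op 1: place BK@(5,3)
Op 2: place WN@(4,0)
Op 3: place WR@(3,1)
Op 4: place BB@(0,1)
Op 5: remove (3,1)
Op 6: place WK@(3,4)
Op 7: remove (4,0)
Op 8: place BN@(2,0)
Op 9: remove (3,4)
Per-piece attacks for W:
Union (0 distinct): (none)

Answer: 0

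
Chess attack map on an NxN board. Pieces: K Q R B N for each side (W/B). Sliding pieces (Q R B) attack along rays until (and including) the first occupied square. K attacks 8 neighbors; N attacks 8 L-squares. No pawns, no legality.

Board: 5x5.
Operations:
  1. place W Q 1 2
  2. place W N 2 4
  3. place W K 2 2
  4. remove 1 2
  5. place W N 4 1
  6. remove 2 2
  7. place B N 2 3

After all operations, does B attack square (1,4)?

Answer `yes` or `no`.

Answer: no

Derivation:
Op 1: place WQ@(1,2)
Op 2: place WN@(2,4)
Op 3: place WK@(2,2)
Op 4: remove (1,2)
Op 5: place WN@(4,1)
Op 6: remove (2,2)
Op 7: place BN@(2,3)
Per-piece attacks for B:
  BN@(2,3): attacks (4,4) (0,4) (3,1) (4,2) (1,1) (0,2)
B attacks (1,4): no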